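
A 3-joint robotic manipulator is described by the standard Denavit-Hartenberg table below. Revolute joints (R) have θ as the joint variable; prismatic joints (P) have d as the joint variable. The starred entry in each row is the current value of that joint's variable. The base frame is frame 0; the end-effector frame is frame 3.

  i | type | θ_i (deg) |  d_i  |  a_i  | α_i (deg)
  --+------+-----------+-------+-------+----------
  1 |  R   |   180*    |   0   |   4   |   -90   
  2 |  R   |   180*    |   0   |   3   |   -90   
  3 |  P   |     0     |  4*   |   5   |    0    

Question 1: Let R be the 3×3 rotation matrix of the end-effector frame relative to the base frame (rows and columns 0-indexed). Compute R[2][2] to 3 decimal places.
End-effector z-axis (col 2 of R) = (0.0000,-0.0000,1.0000)
R[2][2] = 1.0000

1.000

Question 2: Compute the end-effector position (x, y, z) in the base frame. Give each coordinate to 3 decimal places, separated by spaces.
4.000 -0.000 4.000

after link 1: o_1 = (-4.0000, 0.0000, 0.0000)
after link 2: o_2 = (-1.0000, 0.0000, -0.0000)
after link 3: o_3 = (4.0000, -0.0000, 4.0000)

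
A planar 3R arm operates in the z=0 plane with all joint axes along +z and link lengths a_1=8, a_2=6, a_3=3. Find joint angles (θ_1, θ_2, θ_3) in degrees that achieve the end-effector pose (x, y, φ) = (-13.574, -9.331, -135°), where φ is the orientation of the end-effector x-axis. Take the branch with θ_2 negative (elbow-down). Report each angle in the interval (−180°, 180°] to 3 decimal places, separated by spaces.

-135.003 -29.994 29.998

wrist centre = target − a_3·(cos φ, sin φ) = (-11.4527, -7.2097)
cos θ_2 = (183.1434−8²−6²)/(2·8·6) = 0.8661; θ_2 = -29.9941° (elbow-down)
β = atan2(-7.2097,-11.4527) = -147.8088°; ψ = atan2(-2.9995,13.1965) = -12.8054°
θ_1 = β − ψ = -135.0034°
θ_3 = φ − θ_1 − θ_2 = 29.9975° (wrapped to (-180°,180°])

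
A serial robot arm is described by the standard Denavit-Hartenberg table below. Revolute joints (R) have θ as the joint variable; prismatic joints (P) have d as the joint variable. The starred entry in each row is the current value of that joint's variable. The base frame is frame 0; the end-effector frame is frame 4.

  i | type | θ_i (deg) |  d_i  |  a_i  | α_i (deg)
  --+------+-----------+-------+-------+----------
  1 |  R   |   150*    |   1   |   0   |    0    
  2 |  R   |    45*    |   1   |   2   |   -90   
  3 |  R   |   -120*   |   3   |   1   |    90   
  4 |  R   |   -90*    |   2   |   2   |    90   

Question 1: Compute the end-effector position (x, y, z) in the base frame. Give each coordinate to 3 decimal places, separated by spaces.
0.483 -0.906 1.866

after link 1: o_1 = (0.0000, 0.0000, 1.0000)
after link 2: o_2 = (-1.9319, -0.5176, 2.0000)
after link 3: o_3 = (-0.6724, -3.2860, 2.8660)
after link 4: o_4 = (0.4830, -0.9059, 1.8660)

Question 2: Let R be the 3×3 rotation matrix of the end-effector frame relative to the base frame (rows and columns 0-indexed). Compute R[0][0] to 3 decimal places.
End-effector x-axis (col 0 of R) = (-0.2588,0.9659,-0.0000)
R[0][0] = -0.2588

-0.259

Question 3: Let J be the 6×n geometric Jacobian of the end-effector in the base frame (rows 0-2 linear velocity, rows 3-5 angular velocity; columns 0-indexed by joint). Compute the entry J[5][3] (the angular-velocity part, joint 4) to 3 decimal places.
-0.500

axis z_3 = (0.8365,0.2241,-0.5000); lever o_n−o_3 = (1.1554,2.3801,-1.0000)
cross product → J_v[:, 3] = (0.9659,0.2588,1.7321)
J_ω[:, 3] = z_3
entry J[5][3] = -0.5000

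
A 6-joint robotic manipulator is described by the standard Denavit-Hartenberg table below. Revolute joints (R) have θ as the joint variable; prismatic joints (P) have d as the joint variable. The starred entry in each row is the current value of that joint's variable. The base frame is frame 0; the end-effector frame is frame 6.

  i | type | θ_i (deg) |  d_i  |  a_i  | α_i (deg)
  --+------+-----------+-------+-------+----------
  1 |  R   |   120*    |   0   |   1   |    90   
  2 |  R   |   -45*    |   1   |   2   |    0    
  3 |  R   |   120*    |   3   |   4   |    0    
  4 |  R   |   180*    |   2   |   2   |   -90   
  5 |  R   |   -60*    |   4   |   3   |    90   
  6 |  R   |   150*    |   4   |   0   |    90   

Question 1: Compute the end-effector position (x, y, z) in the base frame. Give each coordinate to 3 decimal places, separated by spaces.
after link 1: o_1 = (-0.5000, 0.8660, 0.0000)
after link 2: o_2 = (-0.3411, 2.5908, -1.4142)
after link 3: o_3 = (1.7394, 4.9873, 2.4495)
after link 4: o_4 = (3.7302, 5.5391, 0.5176)
after link 5: o_5 = (4.2425, 9.8479, -1.9665)
after link 6: o_6 = (5.5263, 11.6244, 1.3795)

5.526 11.624 1.380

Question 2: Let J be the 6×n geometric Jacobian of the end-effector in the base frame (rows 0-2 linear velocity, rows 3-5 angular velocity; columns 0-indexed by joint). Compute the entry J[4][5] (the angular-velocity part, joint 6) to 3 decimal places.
0.444

axis z_5 = (0.3209,0.4441,0.8365); lever o_n−o_5 = (1.2838,1.7765,3.3461)
cross product → J_v[:, 5] = (-0.0000,0.0000,0.0000)
J_ω[:, 5] = z_5
entry J[4][5] = 0.4441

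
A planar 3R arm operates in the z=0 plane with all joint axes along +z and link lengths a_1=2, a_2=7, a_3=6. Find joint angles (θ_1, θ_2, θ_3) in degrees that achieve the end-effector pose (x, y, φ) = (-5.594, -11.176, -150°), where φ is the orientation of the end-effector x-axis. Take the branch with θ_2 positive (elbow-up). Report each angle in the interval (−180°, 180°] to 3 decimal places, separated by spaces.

wrist centre = target − a_3·(cos φ, sin φ) = (-0.3978, -8.1760)
cos θ_2 = (67.0053−2²−7²)/(2·2·7) = 0.5002; θ_2 = 59.9876° (elbow-up)
β = atan2(-8.1760,-0.3978) = -92.7858°; ψ = atan2(6.0614,5.5013) = 47.7733°
θ_1 = β − ψ = -140.5591°
θ_3 = φ − θ_1 − θ_2 = -69.4285° (wrapped to (-180°,180°])

-140.559 59.988 -69.428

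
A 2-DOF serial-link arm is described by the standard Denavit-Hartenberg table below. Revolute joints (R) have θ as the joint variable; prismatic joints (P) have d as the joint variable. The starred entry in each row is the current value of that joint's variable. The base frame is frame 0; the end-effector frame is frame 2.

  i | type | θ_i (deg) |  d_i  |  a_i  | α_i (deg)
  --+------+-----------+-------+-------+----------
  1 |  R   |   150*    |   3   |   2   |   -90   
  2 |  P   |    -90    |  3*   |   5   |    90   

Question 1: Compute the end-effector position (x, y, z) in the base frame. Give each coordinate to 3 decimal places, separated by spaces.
-3.232 -1.598 8.000

after link 1: o_1 = (-1.7321, 1.0000, 3.0000)
after link 2: o_2 = (-3.2321, -1.5981, 8.0000)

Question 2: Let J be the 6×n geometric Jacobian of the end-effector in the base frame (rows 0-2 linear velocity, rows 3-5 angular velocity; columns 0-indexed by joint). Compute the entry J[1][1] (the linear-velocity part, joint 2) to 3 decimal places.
prismatic axis z_1 = (-0.5000,-0.8660,0.0000)
J_v[:, 1] = z_1; J_ω[:, 1] = (0,0,0)
entry J[1][1] = -0.8660

-0.866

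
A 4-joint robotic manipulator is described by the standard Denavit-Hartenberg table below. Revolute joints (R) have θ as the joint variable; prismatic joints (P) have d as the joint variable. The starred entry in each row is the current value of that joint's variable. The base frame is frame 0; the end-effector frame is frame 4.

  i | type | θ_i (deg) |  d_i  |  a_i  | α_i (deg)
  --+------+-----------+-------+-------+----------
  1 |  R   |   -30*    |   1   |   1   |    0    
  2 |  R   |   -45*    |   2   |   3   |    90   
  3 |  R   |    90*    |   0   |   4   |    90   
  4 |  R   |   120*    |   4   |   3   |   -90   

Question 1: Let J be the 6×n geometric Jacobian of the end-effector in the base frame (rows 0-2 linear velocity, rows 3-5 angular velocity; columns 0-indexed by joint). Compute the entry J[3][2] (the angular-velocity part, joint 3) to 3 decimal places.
axis z_2 = (-0.9659,-0.2588,0.0000); lever o_n−o_2 = (-1.4743,-4.5361,2.5000)
cross product → J_v[:, 2] = (-0.6470,2.4148,4.0000)
J_ω[:, 2] = z_2
entry J[3][2] = -0.9659

-0.966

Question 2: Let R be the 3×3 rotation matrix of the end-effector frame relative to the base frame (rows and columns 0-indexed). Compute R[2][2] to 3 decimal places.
-0.866

End-effector z-axis (col 2 of R) = (0.4830,0.1294,-0.8660)
R[2][2] = -0.8660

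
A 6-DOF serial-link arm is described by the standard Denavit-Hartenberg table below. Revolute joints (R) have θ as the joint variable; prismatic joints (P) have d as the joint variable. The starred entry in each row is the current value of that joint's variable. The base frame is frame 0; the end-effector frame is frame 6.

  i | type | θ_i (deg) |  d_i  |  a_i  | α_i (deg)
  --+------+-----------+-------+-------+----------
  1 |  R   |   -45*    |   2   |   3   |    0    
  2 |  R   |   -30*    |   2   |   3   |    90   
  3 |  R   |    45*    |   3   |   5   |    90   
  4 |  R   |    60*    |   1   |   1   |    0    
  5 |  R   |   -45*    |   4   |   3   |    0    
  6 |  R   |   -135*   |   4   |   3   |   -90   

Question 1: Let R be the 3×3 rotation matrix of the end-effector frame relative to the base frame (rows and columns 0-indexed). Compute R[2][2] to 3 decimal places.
0.612

End-effector z-axis (col 2 of R) = (0.6415,-0.4621,0.6124)
R[2][2] = 0.6124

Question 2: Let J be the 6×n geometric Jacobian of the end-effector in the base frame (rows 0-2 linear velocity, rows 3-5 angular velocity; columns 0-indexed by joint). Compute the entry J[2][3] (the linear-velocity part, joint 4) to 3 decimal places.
0.676

axis z_3 = (0.1830,-0.6830,-0.7071); lever o_n−o_3 = (2.9175,-7.1960,-5.0220)
cross product → J_v[:, 3] = (-1.6582,-1.1439,0.6757)
J_ω[:, 3] = z_3
entry J[2][3] = 0.6757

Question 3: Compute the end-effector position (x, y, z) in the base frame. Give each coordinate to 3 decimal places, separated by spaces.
3.833 -16.407 2.514

after link 1: o_1 = (2.1213, -2.1213, 2.0000)
after link 2: o_2 = (2.8978, -5.0191, 4.0000)
after link 3: o_3 = (0.9151, -9.2106, 7.5355)
after link 4: o_4 = (0.3531, -10.4593, 7.1820)
after link 5: o_5 = (0.8654, -15.3715, 6.4026)
after link 6: o_6 = (3.8325, -16.4066, 2.5135)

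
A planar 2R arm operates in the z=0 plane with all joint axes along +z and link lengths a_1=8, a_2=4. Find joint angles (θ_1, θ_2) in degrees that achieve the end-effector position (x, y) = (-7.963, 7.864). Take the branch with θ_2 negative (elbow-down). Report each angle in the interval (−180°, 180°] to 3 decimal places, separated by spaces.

cos θ_2 = (125.2519−8²−4²)/(2·8·4) = 0.7071; θ_2 = -45.0038° (elbow-down)
β = atan2(7.8640,-7.9630) = 135.3584°; ψ = atan2(-2.8286,10.8282) = -14.6400°
θ_1 = β − ψ = 149.9984°

149.998 -45.004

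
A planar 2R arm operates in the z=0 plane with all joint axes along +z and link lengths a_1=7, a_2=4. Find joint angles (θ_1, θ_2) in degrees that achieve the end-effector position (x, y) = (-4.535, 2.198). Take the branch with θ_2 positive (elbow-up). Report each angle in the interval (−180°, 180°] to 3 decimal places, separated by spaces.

cos θ_2 = (25.3974−7²−4²)/(2·7·4) = -0.7072; θ_2 = 135.0066° (elbow-up)
β = atan2(2.1980,-4.5350) = 154.1417°; ψ = atan2(2.8281,4.1712) = 34.1372°
θ_1 = β − ψ = 120.0045°

120.004 135.007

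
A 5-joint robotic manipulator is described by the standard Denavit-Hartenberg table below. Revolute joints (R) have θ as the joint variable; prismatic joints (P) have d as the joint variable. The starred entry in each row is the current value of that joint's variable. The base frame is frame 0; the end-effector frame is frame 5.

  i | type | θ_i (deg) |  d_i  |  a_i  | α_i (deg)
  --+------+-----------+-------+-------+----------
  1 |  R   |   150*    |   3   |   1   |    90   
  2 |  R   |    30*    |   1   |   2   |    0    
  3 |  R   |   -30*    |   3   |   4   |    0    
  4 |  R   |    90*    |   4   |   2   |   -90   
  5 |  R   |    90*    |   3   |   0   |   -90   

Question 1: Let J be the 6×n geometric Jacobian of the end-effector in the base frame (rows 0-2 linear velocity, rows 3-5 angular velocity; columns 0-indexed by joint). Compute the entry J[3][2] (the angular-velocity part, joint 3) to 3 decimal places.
0.500

axis z_2 = (0.5000,0.8660,0.0000); lever o_n−o_2 = (2.6340,6.5622,2.0000)
cross product → J_v[:, 2] = (1.7321,-1.0000,1.0000)
J_ω[:, 2] = z_2
entry J[3][2] = 0.5000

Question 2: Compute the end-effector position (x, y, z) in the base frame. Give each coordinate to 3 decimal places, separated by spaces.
0.768 8.794 6.000

after link 1: o_1 = (-0.8660, 0.5000, 3.0000)
after link 2: o_2 = (-1.8660, 2.2321, 4.0000)
after link 3: o_3 = (-3.8301, 6.8301, 4.0000)
after link 4: o_4 = (-1.8301, 10.2942, 6.0000)
after link 5: o_5 = (0.7679, 8.7942, 6.0000)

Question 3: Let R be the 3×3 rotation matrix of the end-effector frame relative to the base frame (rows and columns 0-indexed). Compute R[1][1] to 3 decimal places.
End-effector y-axis (col 1 of R) = (-0.8660,0.5000,-0.0000)
R[1][1] = 0.5000

0.500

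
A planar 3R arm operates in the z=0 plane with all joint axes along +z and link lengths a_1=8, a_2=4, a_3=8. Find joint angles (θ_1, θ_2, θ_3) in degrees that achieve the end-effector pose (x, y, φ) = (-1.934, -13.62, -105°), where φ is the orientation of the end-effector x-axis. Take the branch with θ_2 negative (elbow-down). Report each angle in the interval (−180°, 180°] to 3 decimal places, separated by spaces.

wrist centre = target − a_3·(cos φ, sin φ) = (0.1366, -5.8926)
cos θ_2 = (34.7413−8²−4²)/(2·8·4) = -0.7072; θ_2 = -135.0049° (elbow-down)
β = atan2(-5.8926,0.1366) = -88.6725°; ψ = atan2(-2.8282,5.1713) = -28.6741°
θ_1 = β − ψ = -59.9984°
θ_3 = φ − θ_1 − θ_2 = 90.0033° (wrapped to (-180°,180°])

-59.998 -135.005 90.003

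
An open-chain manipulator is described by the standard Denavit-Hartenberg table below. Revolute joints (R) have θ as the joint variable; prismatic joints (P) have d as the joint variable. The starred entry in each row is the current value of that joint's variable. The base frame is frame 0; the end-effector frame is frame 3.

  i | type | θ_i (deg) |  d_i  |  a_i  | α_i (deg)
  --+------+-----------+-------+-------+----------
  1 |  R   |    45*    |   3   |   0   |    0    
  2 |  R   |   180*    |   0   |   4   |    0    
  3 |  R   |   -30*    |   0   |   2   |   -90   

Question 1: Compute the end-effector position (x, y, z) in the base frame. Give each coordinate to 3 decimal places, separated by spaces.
-4.760 -3.346 3.000

after link 1: o_1 = (0.0000, 0.0000, 3.0000)
after link 2: o_2 = (-2.8284, -2.8284, 3.0000)
after link 3: o_3 = (-4.7603, -3.3461, 3.0000)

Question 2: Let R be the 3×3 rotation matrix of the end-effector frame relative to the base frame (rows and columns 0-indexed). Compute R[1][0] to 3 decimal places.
-0.259

End-effector x-axis (col 0 of R) = (-0.9659,-0.2588,0.0000)
R[1][0] = -0.2588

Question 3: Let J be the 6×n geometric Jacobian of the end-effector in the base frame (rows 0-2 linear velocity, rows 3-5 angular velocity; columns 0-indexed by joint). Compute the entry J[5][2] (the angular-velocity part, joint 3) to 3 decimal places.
axis z_2 = (0.0000,0.0000,1.0000); lever o_n−o_2 = (-1.9319,-0.5176,0.0000)
cross product → J_v[:, 2] = (0.5176,-1.9319,0.0000)
J_ω[:, 2] = z_2
entry J[5][2] = 1.0000

1.000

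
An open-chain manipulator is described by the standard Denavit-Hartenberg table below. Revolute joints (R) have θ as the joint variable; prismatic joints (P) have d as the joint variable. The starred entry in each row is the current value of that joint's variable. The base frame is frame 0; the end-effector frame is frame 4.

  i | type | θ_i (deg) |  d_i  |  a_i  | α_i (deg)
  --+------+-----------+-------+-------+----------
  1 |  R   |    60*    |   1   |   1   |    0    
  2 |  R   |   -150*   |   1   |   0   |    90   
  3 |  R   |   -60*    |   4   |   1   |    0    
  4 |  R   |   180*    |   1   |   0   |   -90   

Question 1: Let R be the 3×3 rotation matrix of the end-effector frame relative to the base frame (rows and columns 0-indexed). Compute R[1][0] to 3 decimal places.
End-effector x-axis (col 0 of R) = (0.0000,0.5000,0.8660)
R[1][0] = 0.5000

0.500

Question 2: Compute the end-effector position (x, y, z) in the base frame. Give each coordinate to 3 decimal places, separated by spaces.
after link 1: o_1 = (0.5000, 0.8660, 1.0000)
after link 2: o_2 = (0.5000, 0.8660, 2.0000)
after link 3: o_3 = (-3.5000, 0.3660, 1.1340)
after link 4: o_4 = (-4.5000, 0.3660, 1.1340)

-4.500 0.366 1.134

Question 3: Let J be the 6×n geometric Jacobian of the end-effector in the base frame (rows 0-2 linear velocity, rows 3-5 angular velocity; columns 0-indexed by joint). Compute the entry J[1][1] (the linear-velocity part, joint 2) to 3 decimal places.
-5.000

axis z_1 = (0.0000,0.0000,1.0000); lever o_n−o_1 = (-5.0000,-0.5000,0.1340)
cross product → J_v[:, 1] = (0.5000,-5.0000,0.0000)
J_ω[:, 1] = z_1
entry J[1][1] = -5.0000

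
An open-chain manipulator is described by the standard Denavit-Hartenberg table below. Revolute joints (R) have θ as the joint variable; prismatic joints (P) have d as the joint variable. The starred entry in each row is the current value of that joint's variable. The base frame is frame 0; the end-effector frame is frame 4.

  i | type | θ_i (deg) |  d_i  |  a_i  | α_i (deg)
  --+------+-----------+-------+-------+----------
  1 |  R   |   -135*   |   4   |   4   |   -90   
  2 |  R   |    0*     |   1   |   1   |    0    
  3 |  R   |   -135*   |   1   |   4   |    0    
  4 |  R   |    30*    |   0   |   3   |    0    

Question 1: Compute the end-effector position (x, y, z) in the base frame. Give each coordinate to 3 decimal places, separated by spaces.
0.428 -2.401 9.726

after link 1: o_1 = (-2.8284, -2.8284, 4.0000)
after link 2: o_2 = (-2.8284, -4.2426, 4.0000)
after link 3: o_3 = (-0.1213, -2.9497, 6.8284)
after link 4: o_4 = (0.4277, -2.4007, 9.7262)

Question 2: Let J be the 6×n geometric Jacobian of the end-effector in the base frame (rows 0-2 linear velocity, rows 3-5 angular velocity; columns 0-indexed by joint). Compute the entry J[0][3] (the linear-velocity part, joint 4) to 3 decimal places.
-2.049

axis z_3 = (0.7071,-0.7071,0.0000); lever o_n−o_3 = (0.5490,0.5490,2.8978)
cross product → J_v[:, 3] = (-2.0490,-2.0490,0.7765)
J_ω[:, 3] = z_3
entry J[0][3] = -2.0490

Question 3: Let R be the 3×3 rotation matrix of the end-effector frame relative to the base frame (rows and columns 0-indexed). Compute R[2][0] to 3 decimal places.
End-effector x-axis (col 0 of R) = (0.1830,0.1830,0.9659)
R[2][0] = 0.9659

0.966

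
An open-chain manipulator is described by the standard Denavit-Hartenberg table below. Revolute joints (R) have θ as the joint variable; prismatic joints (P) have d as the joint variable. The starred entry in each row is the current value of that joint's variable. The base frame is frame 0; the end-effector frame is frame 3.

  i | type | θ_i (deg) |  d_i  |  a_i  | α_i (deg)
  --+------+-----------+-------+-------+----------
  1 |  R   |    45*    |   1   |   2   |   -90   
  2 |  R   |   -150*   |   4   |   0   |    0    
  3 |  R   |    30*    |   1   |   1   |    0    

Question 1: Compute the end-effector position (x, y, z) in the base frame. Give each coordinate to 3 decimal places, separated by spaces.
-2.475 4.596 1.866

after link 1: o_1 = (1.4142, 1.4142, 1.0000)
after link 2: o_2 = (-1.4142, 4.2426, 1.0000)
after link 3: o_3 = (-2.4749, 4.5962, 1.8660)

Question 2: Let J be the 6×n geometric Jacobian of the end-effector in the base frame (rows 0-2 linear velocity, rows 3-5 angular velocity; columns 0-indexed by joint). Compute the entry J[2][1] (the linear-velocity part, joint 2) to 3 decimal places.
0.500

axis z_1 = (-0.7071,0.7071,0.0000); lever o_n−o_1 = (-3.8891,3.1820,0.8660)
cross product → J_v[:, 1] = (0.6124,0.6124,0.5000)
J_ω[:, 1] = z_1
entry J[2][1] = 0.5000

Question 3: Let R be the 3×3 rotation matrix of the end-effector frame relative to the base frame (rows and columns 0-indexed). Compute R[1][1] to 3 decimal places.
0.612

End-effector y-axis (col 1 of R) = (0.6124,0.6124,0.5000)
R[1][1] = 0.6124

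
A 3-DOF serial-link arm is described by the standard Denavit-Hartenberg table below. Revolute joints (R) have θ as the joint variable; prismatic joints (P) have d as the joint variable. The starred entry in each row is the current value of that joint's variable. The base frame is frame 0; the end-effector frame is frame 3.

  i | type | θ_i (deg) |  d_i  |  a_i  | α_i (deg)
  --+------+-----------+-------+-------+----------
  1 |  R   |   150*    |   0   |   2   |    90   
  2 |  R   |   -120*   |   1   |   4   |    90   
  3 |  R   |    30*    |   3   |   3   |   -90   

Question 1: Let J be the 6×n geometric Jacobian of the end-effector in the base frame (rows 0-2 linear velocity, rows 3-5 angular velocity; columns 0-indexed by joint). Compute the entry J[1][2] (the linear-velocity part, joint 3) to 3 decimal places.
2.625

axis z_2 = (0.7500,-0.4330,0.5000); lever o_n−o_2 = (4.1250,-0.6495,-0.7500)
cross product → J_v[:, 2] = (0.6495,2.6250,1.2990)
J_ω[:, 2] = z_2
entry J[1][2] = 2.6250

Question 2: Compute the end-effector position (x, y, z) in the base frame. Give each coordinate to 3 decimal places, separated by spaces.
4.625 0.217 -4.214

after link 1: o_1 = (-1.7321, 1.0000, 0.0000)
after link 2: o_2 = (0.5000, 0.8660, -3.4641)
after link 3: o_3 = (4.6250, 0.2165, -4.2141)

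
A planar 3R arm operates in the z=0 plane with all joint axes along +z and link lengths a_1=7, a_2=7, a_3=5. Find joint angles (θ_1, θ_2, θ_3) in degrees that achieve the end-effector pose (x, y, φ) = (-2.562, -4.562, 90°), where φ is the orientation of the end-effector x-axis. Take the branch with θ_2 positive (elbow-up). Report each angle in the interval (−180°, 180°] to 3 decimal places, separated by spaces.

wrist centre = target − a_3·(cos φ, sin φ) = (-2.5620, -9.5620)
cos θ_2 = (97.9957−7²−7²)/(2·7·7) = -0.0000; θ_2 = 90.0025° (elbow-up)
β = atan2(-9.5620,-2.5620) = -104.9993°; ψ = atan2(7.0000,6.9997) = 45.0013°
θ_1 = β − ψ = -150.0005°
θ_3 = φ − θ_1 − θ_2 = 149.9980° (wrapped to (-180°,180°])

-150.001 90.003 149.998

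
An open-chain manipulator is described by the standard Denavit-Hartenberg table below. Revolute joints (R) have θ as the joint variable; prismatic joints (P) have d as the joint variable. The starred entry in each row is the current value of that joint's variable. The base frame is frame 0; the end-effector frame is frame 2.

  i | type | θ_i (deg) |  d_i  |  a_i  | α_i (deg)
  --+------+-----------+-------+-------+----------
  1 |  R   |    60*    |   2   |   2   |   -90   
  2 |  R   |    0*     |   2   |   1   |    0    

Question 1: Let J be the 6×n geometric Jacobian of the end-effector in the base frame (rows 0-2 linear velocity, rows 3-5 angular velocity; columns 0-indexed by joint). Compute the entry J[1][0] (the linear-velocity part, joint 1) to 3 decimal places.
-0.232

axis z_0 = ẑ; lever o_n−o_0 = (-0.2321,3.5981,2.0000)
cross product → J_v[:, 0] = (-3.5981,-0.2321,0.0000)
J_ω[:, 0] = z_0
entry J[1][0] = -0.2321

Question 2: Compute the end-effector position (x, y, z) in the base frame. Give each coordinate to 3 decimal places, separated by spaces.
-0.232 3.598 2.000

after link 1: o_1 = (1.0000, 1.7321, 2.0000)
after link 2: o_2 = (-0.2321, 3.5981, 2.0000)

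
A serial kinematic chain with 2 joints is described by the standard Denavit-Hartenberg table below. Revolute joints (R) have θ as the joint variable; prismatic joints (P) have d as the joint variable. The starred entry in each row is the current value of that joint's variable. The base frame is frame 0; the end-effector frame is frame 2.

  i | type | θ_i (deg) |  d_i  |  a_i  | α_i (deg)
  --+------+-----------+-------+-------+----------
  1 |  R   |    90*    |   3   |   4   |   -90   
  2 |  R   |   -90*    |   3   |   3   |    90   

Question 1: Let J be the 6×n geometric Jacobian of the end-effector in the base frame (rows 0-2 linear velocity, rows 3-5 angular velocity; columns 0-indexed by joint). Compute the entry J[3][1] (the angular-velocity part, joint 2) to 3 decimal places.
axis z_1 = (-1.0000,0.0000,0.0000); lever o_n−o_1 = (-3.0000,0.0000,3.0000)
cross product → J_v[:, 1] = (0.0000,3.0000,0.0000)
J_ω[:, 1] = z_1
entry J[3][1] = -1.0000

-1.000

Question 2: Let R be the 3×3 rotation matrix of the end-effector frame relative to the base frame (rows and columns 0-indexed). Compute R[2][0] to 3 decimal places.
1.000

End-effector x-axis (col 0 of R) = (0.0000,0.0000,1.0000)
R[2][0] = 1.0000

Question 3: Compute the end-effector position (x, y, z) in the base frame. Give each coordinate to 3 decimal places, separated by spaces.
after link 1: o_1 = (0.0000, 4.0000, 3.0000)
after link 2: o_2 = (-3.0000, 4.0000, 6.0000)

-3.000 4.000 6.000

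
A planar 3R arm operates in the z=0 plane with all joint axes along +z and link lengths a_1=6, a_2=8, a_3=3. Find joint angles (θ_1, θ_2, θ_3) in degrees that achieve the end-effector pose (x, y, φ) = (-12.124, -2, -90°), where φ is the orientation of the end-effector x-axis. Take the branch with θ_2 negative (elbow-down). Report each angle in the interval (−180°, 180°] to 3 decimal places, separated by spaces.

-149.997 -60.006 120.003

wrist centre = target − a_3·(cos φ, sin φ) = (-12.1240, 1.0000)
cos θ_2 = (147.9914−6²−8²)/(2·6·8) = 0.4999; θ_2 = -60.0059° (elbow-down)
β = atan2(1.0000,-12.1240) = 175.2849°; ψ = atan2(-6.9286,9.9993) = -34.7185°
θ_1 = β − ψ = 210.0034°
θ_3 = φ − θ_1 − θ_2 = 120.0025° (wrapped to (-180°,180°])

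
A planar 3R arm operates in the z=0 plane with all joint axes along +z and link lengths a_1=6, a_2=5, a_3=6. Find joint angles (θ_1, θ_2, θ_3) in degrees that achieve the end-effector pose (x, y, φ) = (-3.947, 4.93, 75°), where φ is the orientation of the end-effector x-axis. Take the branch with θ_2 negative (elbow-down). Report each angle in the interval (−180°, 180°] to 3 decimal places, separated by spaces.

-120.004 -120.002 -44.994

wrist centre = target − a_3·(cos φ, sin φ) = (-5.4999, -0.8656)
cos θ_2 = (30.9982−6²−5²)/(2·6·5) = -0.5000; θ_2 = -120.0019° (elbow-down)
β = atan2(-0.8656,-5.4999) = -171.0564°; ψ = atan2(-4.3300,3.4999) = -51.0523°
θ_1 = β − ψ = -120.0040°
θ_3 = φ − θ_1 − θ_2 = -44.9940° (wrapped to (-180°,180°])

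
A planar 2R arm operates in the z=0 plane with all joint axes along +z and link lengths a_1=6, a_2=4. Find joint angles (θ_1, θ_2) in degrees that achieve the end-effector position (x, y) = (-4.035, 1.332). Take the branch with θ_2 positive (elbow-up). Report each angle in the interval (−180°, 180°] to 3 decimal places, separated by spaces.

120.005 135.006

cos θ_2 = (18.0554−6²−4²)/(2·6·4) = -0.7072; θ_2 = 135.0058° (elbow-up)
β = atan2(1.3320,-4.0350) = 161.7313°; ψ = atan2(2.8281,3.1713) = 41.7265°
θ_1 = β − ψ = 120.0049°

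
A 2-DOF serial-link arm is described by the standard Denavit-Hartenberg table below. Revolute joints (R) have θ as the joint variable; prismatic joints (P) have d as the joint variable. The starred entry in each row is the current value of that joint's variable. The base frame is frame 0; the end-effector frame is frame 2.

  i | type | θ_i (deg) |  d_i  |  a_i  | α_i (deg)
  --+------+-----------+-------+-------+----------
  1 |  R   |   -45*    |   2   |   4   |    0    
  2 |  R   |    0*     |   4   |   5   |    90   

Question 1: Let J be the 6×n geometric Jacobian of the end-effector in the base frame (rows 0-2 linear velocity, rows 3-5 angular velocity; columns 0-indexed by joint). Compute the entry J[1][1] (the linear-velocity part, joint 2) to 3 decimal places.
3.536

axis z_1 = (0.0000,0.0000,1.0000); lever o_n−o_1 = (3.5355,-3.5355,4.0000)
cross product → J_v[:, 1] = (3.5355,3.5355,-0.0000)
J_ω[:, 1] = z_1
entry J[1][1] = 3.5355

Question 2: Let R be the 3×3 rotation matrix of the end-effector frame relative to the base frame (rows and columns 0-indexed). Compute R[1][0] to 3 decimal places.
-0.707

End-effector x-axis (col 0 of R) = (0.7071,-0.7071,0.0000)
R[1][0] = -0.7071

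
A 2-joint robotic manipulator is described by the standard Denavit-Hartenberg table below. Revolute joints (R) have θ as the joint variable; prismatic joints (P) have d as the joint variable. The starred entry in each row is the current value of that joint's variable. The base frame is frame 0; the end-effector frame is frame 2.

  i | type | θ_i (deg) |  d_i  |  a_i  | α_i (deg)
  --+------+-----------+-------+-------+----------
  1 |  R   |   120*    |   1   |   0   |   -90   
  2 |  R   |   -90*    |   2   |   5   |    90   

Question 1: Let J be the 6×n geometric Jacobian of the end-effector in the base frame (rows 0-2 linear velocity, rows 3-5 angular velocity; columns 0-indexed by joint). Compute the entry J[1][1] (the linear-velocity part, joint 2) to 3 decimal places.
axis z_1 = (-0.8660,-0.5000,0.0000); lever o_n−o_1 = (-1.7321,-1.0000,5.0000)
cross product → J_v[:, 1] = (-2.5000,4.3301,-0.0000)
J_ω[:, 1] = z_1
entry J[1][1] = 4.3301

4.330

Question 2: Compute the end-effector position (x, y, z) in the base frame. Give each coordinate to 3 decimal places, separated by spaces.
-1.732 -1.000 6.000

after link 1: o_1 = (0.0000, 0.0000, 1.0000)
after link 2: o_2 = (-1.7321, -1.0000, 6.0000)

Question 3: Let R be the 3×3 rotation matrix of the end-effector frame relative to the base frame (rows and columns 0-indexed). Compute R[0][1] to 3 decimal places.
-0.866

End-effector y-axis (col 1 of R) = (-0.8660,-0.5000,0.0000)
R[0][1] = -0.8660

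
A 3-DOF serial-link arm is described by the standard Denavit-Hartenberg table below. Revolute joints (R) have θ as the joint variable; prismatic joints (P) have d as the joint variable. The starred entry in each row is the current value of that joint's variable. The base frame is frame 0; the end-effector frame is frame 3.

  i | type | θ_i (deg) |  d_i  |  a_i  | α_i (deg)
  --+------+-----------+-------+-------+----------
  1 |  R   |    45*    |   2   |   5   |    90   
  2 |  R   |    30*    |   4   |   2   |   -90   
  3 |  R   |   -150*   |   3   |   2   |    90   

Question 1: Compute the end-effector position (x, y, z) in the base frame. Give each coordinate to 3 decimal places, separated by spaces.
6.174 -0.897 4.732

after link 1: o_1 = (3.5355, 3.5355, 2.0000)
after link 2: o_2 = (7.5887, 1.9319, 3.0000)
after link 3: o_3 = (6.1745, -0.8966, 4.7321)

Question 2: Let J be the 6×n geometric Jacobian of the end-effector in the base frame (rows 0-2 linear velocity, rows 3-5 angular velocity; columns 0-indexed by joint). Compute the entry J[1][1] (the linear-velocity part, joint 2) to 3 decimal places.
axis z_1 = (0.7071,-0.7071,0.0000); lever o_n−o_1 = (2.6390,-4.4321,2.7321)
cross product → J_v[:, 1] = (-1.9319,-1.9319,-1.2679)
J_ω[:, 1] = z_1
entry J[1][1] = -1.9319

-1.932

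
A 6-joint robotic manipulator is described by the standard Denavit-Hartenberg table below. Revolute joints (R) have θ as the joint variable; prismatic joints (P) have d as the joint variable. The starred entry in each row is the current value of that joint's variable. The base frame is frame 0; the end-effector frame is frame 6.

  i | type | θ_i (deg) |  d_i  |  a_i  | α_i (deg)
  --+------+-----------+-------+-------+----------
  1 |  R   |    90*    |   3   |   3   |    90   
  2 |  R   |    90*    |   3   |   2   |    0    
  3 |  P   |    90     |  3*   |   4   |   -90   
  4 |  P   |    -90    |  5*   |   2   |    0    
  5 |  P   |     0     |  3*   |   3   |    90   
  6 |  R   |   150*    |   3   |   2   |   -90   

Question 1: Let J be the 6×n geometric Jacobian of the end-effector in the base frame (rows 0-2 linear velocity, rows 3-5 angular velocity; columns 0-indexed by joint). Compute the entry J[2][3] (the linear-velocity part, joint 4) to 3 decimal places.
prismatic axis z_3 = (0.0000,-0.0000,-1.0000)
J_v[:, 3] = z_3; J_ω[:, 3] = (0,0,0)
entry J[2][3] = -1.0000

-1.000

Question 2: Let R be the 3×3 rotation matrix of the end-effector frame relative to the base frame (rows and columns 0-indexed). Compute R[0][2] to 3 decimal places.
End-effector z-axis (col 2 of R) = (-0.5000,0.0000,0.8660)
R[0][2] = -0.5000

-0.500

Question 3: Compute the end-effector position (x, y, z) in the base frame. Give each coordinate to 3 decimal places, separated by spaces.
9.268 2.000 -4.000

after link 1: o_1 = (0.0000, 3.0000, 3.0000)
after link 2: o_2 = (3.0000, 3.0000, 5.0000)
after link 3: o_3 = (6.0000, -1.0000, 5.0000)
after link 4: o_4 = (8.0000, -1.0000, 0.0000)
after link 5: o_5 = (11.0000, -1.0000, -3.0000)
after link 6: o_6 = (9.2679, 2.0000, -4.0000)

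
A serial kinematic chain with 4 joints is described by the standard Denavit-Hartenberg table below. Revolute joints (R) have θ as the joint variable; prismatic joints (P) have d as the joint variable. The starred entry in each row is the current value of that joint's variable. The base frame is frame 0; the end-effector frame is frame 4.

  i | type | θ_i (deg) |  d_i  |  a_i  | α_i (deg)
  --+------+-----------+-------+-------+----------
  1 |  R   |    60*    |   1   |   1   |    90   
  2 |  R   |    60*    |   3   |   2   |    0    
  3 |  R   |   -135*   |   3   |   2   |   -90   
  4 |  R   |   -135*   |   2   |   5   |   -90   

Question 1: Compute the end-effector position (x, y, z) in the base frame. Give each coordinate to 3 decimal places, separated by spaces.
10.025 -1.707 4.733

after link 1: o_1 = (0.5000, 0.8660, 1.0000)
after link 2: o_2 = (3.5981, 0.2321, 2.7321)
after link 3: o_3 = (6.4550, -0.8197, 0.8002)
after link 4: o_4 = (10.0252, -1.7069, 4.7329)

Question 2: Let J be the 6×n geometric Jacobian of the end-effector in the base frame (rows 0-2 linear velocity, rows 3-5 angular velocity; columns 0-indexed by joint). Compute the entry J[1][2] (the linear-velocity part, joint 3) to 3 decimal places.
-1.733

axis z_2 = (0.8660,-0.5000,0.0000); lever o_n−o_2 = (6.4272,-1.9389,2.0008)
cross product → J_v[:, 2] = (-1.0004,-1.7328,1.5344)
J_ω[:, 2] = z_2
entry J[1][2] = -1.7328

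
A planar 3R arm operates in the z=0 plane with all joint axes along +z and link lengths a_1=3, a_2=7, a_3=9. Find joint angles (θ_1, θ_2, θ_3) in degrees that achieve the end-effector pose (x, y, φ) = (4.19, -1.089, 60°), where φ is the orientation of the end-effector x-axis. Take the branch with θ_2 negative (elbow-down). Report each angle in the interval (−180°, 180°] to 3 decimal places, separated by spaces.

wrist centre = target − a_3·(cos φ, sin φ) = (-0.3100, -8.8832)
cos θ_2 = (79.0079−3²−7²)/(2·3·7) = 0.5002; θ_2 = -59.9876° (elbow-down)
β = atan2(-8.8832,-0.3100) = -91.9987°; ψ = atan2(-6.0614,6.5013) = -42.9946°
θ_1 = β − ψ = -49.0041°
θ_3 = φ − θ_1 − θ_2 = 168.9917° (wrapped to (-180°,180°])

-49.004 -59.988 168.992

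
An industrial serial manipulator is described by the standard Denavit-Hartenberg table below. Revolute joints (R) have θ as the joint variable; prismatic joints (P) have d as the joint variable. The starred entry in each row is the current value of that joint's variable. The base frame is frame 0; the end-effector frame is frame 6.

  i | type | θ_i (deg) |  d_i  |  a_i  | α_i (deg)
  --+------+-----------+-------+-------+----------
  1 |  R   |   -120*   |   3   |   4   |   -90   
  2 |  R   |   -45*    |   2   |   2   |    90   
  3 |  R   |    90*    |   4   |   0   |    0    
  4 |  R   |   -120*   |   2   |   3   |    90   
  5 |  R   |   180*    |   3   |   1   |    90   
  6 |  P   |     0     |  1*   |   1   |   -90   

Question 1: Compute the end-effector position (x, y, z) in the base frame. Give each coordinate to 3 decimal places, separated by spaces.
after link 1: o_1 = (-2.0000, -3.4641, 3.0000)
after link 2: o_2 = (-0.9751, -5.6888, 4.4142)
after link 3: o_3 = (0.4392, -3.2394, 7.2426)
after link 4: o_4 = (-1.0713, -2.8556, 10.4940)
after link 5: o_5 = (-2.0518, -0.3577, 8.8209)
after link 6: o_6 = (-0.9591, 0.5350, 8.9157)

-0.959 0.535 8.916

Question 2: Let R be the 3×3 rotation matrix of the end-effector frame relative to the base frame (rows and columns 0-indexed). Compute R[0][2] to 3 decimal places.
End-effector z-axis (col 2 of R) = (-0.5732,0.7392,-0.3536)
R[0][2] = -0.5732

-0.573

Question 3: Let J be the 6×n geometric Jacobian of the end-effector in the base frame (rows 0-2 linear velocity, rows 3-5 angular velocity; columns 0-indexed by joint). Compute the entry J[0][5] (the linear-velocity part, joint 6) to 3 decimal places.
0.354

prismatic axis z_5 = (0.3536,0.6124,0.7071)
J_v[:, 5] = z_5; J_ω[:, 5] = (0,0,0)
entry J[0][5] = 0.3536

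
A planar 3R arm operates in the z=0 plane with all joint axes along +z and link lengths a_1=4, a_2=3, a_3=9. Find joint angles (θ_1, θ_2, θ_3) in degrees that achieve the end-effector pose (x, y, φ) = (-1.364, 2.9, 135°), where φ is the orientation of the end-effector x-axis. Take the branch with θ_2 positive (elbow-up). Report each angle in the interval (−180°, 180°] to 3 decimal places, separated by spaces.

wrist centre = target − a_3·(cos φ, sin φ) = (5.0000, -3.4640)
cos θ_2 = (36.9986−4²−3²)/(2·4·3) = 0.4999; θ_2 = 60.0038° (elbow-up)
β = atan2(-3.4640,5.0000) = -34.7141°; ψ = atan2(2.5982,5.4998) = 25.2865°
θ_1 = β − ψ = -60.0006°
θ_3 = φ − θ_1 − θ_2 = 134.9969° (wrapped to (-180°,180°])

-60.001 60.004 134.997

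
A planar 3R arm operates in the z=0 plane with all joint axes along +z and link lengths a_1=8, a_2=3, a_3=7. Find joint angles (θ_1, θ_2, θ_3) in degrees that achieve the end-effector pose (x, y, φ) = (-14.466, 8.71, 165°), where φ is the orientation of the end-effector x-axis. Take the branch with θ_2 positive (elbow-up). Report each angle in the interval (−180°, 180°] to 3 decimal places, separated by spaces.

126.325 44.992 -6.317

wrist centre = target − a_3·(cos φ, sin φ) = (-7.7045, 6.8983)
cos θ_2 = (106.9457−8²−3²)/(2·8·3) = 0.7072; θ_2 = 44.9923° (elbow-up)
β = atan2(6.8983,-7.7045) = 138.1602°; ψ = atan2(2.1210,10.1216) = 11.8354°
θ_1 = β − ψ = 126.3249°
θ_3 = φ − θ_1 − θ_2 = -6.3171° (wrapped to (-180°,180°])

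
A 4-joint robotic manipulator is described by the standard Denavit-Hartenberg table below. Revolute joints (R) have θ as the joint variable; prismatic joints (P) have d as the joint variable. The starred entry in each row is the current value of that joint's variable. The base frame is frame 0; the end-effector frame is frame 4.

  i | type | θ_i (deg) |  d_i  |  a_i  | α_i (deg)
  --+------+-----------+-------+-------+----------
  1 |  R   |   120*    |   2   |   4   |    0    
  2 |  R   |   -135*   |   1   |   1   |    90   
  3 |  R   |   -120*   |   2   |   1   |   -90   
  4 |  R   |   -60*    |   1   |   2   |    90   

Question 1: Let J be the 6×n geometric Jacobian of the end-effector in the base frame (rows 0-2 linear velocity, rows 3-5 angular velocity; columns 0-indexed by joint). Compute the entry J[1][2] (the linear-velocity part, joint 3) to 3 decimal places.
-0.578

axis z_2 = (-0.2588,-0.9659,0.0000); lever o_n−o_2 = (-1.0953,-3.5702,-2.2321)
cross product → J_v[:, 2] = (2.1560,-0.5777,-0.1340)
J_ω[:, 2] = z_2
entry J[1][2] = -0.5777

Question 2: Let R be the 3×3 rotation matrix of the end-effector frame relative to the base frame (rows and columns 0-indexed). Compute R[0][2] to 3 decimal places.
End-effector z-axis (col 2 of R) = (0.2888,-0.5950,0.7500)
R[0][2] = 0.2888

0.289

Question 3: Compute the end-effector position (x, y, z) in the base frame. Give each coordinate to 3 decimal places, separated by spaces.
-2.129 -0.365 0.768

after link 1: o_1 = (-2.0000, 3.4641, 2.0000)
after link 2: o_2 = (-1.0341, 3.2053, 3.0000)
after link 3: o_3 = (-2.0347, 1.4028, 2.1340)
after link 4: o_4 = (-2.1294, -0.3649, 0.7679)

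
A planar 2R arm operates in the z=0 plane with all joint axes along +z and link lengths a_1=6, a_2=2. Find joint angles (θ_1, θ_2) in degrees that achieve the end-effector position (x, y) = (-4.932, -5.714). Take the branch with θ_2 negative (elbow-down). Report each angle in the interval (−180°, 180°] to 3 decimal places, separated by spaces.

cos θ_2 = (56.9744−6²−2²)/(2·6·2) = 0.7073; θ_2 = -44.9870° (elbow-down)
β = atan2(-5.7140,-4.9320) = -130.7989°; ψ = atan2(-1.4139,7.4145) = -10.7962°
θ_1 = β − ψ = -120.0027°

-120.003 -44.987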